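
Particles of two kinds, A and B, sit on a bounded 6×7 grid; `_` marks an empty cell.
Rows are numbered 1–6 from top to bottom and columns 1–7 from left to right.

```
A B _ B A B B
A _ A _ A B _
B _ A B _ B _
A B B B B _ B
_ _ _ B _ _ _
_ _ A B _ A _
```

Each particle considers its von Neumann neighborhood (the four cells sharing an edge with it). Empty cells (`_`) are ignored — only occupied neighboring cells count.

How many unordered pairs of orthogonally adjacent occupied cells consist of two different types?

Scan each occupied cell's neighbors to the right and below so each pair is counted once.
Row 1: A(1,1)–B(1,2)≠ A(1,1)–A(2,1)= B(1,4)–A(1,5)≠ A(1,5)–B(1,6)≠ A(1,5)–A(2,5)= B(1,6)–B(1,7)= B(1,6)–B(2,6)=  → 3/7 unlike.
Row 2: A(2,1)–B(3,1)≠ A(2,3)–A(3,3)= A(2,5)–B(2,6)≠ B(2,6)–B(3,6)=  → 2/4 unlike.
Row 3: B(3,1)–A(4,1)≠ A(3,3)–B(3,4)≠ A(3,3)–B(4,3)≠ B(3,4)–B(4,4)=  → 3/4 unlike.
Row 4: A(4,1)–B(4,2)≠ B(4,2)–B(4,3)= B(4,3)–B(4,4)= B(4,4)–B(4,5)= B(4,4)–B(5,4)=  → 1/5 unlike.
Row 5: B(5,4)–B(6,4)=  → 0/1 unlike.
Row 6: A(6,3)–B(6,4)≠  → 1/1 unlike.
Total adjacent occupied pairs: 22; unlike-type pairs: 10.

10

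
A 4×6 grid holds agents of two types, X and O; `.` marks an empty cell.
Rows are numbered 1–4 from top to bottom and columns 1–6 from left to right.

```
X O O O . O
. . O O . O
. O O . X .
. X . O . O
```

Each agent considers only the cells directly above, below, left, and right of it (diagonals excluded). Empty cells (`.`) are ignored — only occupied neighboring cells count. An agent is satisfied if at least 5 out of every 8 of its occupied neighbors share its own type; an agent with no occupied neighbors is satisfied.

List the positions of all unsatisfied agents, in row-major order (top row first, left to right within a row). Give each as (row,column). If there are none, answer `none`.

(1,1), (1,2), (3,2), (4,2)

Row 1: (1,1)X 0/1 not · (1,2)O 1/2 not · (1,3)O 3/3 satisfied · (1,4)O 2/2 satisfied · (1,6)O 1/1 satisfied
Row 2: (2,3)O 3/3 satisfied · (2,4)O 2/2 satisfied · (2,6)O 1/1 satisfied
Row 3: (3,2)O 1/2 not · (3,3)O 2/2 satisfied · (3,5)X 0/0 satisfied
Row 4: (4,2)X 0/1 not · (4,4)O 0/0 satisfied · (4,6)O 0/0 satisfied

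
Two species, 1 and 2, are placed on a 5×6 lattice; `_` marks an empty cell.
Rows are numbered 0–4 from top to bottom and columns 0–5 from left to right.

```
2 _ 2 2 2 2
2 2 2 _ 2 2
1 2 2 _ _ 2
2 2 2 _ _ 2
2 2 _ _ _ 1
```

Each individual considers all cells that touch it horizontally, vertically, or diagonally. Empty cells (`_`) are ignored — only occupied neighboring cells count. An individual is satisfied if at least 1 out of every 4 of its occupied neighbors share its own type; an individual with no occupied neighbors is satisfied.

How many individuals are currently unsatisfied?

2

(0,0)2 2/2 ✓
(0,2)2 3/3 ✓
(0,3)2 4/4 ✓
(0,4)2 4/4 ✓
(0,5)2 3/3 ✓
(1,0)2 3/4 ✓
(1,1)2 6/7 ✓
(1,2)2 5/5 ✓
(1,4)2 5/5 ✓
(1,5)2 4/4 ✓
(2,0)1 0/5 ✗
(2,1)2 7/8 ✓
(2,2)2 5/5 ✓
(2,5)2 3/3 ✓
(3,0)2 4/5 ✓
(3,1)2 6/7 ✓
(3,2)2 4/4 ✓
(3,5)2 1/2 ✓
(4,0)2 3/3 ✓
(4,1)2 4/4 ✓
(4,5)1 0/1 ✗
Unsatisfied: (2,0), (4,5) — 2 in total.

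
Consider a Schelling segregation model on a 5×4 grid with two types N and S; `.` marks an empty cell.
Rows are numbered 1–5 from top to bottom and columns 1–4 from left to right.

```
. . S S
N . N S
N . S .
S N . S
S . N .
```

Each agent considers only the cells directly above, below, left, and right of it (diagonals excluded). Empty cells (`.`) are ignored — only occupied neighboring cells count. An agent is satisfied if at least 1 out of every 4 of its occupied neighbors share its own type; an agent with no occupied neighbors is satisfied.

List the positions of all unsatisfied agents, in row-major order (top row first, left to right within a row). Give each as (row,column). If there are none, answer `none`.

(1,3)S 1/2 ✓
(1,4)S 2/2 ✓
(2,1)N 1/1 ✓
(2,3)N 0/3 ✗
(2,4)S 1/2 ✓
(3,1)N 1/2 ✓
(3,3)S 0/1 ✗
(4,1)S 1/3 ✓
(4,2)N 0/1 ✗
(4,4)S 0/0 ✓
(5,1)S 1/1 ✓
(5,3)N 0/0 ✓

(2,3), (3,3), (4,2)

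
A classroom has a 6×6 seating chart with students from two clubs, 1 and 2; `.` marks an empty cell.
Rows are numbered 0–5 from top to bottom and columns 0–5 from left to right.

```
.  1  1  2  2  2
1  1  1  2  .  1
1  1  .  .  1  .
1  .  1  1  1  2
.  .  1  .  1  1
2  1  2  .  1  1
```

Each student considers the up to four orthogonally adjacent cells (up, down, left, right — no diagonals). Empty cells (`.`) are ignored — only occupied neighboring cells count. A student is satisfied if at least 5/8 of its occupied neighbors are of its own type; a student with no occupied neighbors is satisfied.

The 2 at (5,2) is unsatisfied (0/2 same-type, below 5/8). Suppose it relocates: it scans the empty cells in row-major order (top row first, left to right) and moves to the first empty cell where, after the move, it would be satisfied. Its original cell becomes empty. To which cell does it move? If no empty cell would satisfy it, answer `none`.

Vacating (5,2). Empty cells in order:
  (0,0): 0/2 same-type → still unsatisfied.
  (1,4): 2/4 same-type → still unsatisfied.
  (2,2): 0/3 same-type → still unsatisfied.
  (2,3): 1/3 same-type → still unsatisfied.
  (2,5): 1/3 same-type → still unsatisfied.
  (3,1): 0/3 same-type → still unsatisfied.
  (4,0): 1/2 same-type → still unsatisfied.
  (4,1): 0/2 same-type → still unsatisfied.
  (4,3): 0/3 same-type → still unsatisfied.
  (5,3): 0/1 same-type → still unsatisfied.

none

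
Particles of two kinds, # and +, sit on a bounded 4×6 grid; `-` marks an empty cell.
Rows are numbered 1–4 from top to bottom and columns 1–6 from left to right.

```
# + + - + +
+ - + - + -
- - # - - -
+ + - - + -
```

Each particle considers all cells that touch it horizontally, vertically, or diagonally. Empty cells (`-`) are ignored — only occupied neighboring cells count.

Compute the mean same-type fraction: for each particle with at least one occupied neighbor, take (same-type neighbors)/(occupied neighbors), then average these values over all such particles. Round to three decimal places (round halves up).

Row 1: (1,1)# 0/2 · (1,2)+ 3/4 · (1,3)+ 2/2 · (1,5)+ 2/2 · (1,6)+ 2/2
Row 2: (2,1)+ 1/2 · (2,3)+ 2/3 · (2,5)+ 2/2
Row 3: (3,3)# 0/2
Row 4: (4,1)+ 1/1 · (4,2)+ 1/2 · (4,5)+ — no occupied neighbors
Sum over 11 particles: 0/2 + 3/4 + 2/2 + 2/2 + 2/2 + 1/2 + 2/3 + 2/2 + 0/2 + 1/1 + 1/2 = 89/12; mean = 89/12 ÷ 11 = 89/132 = 0.674242… → 0.674.

0.674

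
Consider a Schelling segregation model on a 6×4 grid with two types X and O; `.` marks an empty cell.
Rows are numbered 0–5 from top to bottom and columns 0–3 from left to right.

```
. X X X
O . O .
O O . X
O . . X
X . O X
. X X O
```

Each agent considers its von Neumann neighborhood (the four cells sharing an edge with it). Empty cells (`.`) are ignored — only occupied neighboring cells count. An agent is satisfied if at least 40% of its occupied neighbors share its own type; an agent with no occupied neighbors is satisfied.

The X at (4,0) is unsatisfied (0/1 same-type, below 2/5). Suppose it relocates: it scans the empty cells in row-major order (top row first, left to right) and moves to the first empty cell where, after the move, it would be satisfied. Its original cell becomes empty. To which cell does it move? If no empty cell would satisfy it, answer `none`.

Vacating (4,0). Empty cells in order:
  (0,0): 1/2 same-type → satisfied — stop here.

(0,0)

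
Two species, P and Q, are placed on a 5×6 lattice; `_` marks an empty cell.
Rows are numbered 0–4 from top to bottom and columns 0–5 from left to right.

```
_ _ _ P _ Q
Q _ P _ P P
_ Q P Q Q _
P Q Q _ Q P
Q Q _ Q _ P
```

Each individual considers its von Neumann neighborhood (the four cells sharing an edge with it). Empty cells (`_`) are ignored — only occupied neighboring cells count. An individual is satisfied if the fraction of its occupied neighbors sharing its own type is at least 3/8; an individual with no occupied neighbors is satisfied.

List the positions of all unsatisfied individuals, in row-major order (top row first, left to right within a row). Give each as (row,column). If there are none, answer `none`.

(0,5), (2,2), (3,0)

(0,3)P 0/0 ok
(0,5)Q 0/1 unhappy
(1,0)Q 0/0 ok
(1,2)P 1/1 ok
(1,4)P 1/2 ok
(1,5)P 1/2 ok
(2,1)Q 1/2 ok
(2,2)P 1/4 unhappy
(2,3)Q 1/2 ok
(2,4)Q 2/3 ok
(3,0)P 0/2 unhappy
(3,1)Q 3/4 ok
(3,2)Q 1/2 ok
(3,4)Q 1/2 ok
(3,5)P 1/2 ok
(4,0)Q 1/2 ok
(4,1)Q 2/2 ok
(4,3)Q 0/0 ok
(4,5)P 1/1 ok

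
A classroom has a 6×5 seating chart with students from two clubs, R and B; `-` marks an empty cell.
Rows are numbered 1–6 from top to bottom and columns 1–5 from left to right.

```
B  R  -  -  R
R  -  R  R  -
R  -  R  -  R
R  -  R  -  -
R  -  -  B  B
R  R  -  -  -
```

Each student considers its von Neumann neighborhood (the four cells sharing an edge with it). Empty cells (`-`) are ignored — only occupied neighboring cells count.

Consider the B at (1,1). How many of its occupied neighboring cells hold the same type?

0

Occupied neighbors of (1,1): (2,1)=R, (1,2)=R.
Same type (B): 0 of 2.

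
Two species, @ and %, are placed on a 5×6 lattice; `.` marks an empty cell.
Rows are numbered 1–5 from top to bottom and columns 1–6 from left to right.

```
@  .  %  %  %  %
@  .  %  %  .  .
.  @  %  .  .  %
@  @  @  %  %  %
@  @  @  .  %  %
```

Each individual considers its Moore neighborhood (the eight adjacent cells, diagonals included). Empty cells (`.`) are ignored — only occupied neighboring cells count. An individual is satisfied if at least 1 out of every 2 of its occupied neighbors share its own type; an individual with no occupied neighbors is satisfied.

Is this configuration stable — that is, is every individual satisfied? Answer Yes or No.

Row 1: (1,1)@ 1/1 ok · (1,3)% 3/3 ok · (1,4)% 4/4 ok · (1,5)% 3/3 ok · (1,6)% 1/1 ok
Row 2: (2,1)@ 2/2 ok · (2,3)% 4/5 ok · (2,4)% 5/5 ok
Row 3: (3,2)@ 4/6 ok · (3,3)% 3/6 ok · (3,6)% 2/2 ok
Row 4: (4,1)@ 4/4 ok · (4,2)@ 6/7 ok · (4,3)@ 4/6 ok · (4,4)% 3/5 ok · (4,5)% 5/5 ok · (4,6)% 4/4 ok
Row 5: (5,1)@ 3/3 ok · (5,2)@ 5/5 ok · (5,3)@ 3/4 ok · (5,5)% 4/4 ok · (5,6)% 3/3 ok
All meet the threshold, so the configuration is stable.

Yes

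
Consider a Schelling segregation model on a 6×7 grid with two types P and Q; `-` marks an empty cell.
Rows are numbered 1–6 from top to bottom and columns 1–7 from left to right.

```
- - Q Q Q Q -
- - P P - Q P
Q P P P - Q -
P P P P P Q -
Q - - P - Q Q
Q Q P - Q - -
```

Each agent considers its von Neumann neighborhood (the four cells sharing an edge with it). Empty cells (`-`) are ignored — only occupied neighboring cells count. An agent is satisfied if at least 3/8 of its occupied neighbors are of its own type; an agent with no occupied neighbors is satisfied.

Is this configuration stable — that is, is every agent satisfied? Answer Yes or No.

No

(1,3)Q 1/2 ✓
(1,4)Q 2/3 ✓
(1,5)Q 2/2 ✓
(1,6)Q 2/2 ✓
(2,3)P 2/3 ✓
(2,4)P 2/3 ✓
(2,6)Q 2/3 ✓
(2,7)P 0/1 ✗
(3,1)Q 0/2 ✗
(3,2)P 2/3 ✓
(3,3)P 4/4 ✓
(3,4)P 3/3 ✓
(3,6)Q 2/2 ✓
(4,1)P 1/3 ✗
(4,2)P 3/3 ✓
(4,3)P 3/3 ✓
(4,4)P 4/4 ✓
(4,5)P 1/2 ✓
(4,6)Q 2/3 ✓
(5,1)Q 1/2 ✓
(5,4)P 1/1 ✓
(5,6)Q 2/2 ✓
(5,7)Q 1/1 ✓
(6,1)Q 2/2 ✓
(6,2)Q 1/2 ✓
(6,3)P 0/1 ✗
(6,5)Q 0/0 ✓
For instance (2,7) has only 0/1 same-type neighbors, below 3/8.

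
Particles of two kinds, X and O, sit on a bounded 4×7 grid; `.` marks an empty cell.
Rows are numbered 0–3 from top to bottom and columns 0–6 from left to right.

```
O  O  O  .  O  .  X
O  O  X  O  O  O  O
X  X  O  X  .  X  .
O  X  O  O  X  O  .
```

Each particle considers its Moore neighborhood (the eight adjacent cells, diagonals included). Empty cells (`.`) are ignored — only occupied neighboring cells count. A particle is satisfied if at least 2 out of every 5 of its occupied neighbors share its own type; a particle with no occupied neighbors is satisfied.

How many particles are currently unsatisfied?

Row 0: (0,0)O 3/3 ✓ · (0,1)O 4/5 ✓ · (0,2)O 3/4 ✓ · (0,4)O 3/3 ✓ · (0,6)X 0/2 ✗
Row 1: (1,0)O 3/5 ✓ · (1,1)O 5/8 ✓ · (1,2)X 2/7 ✗ · (1,3)O 4/6 ✓ · (1,4)O 3/5 ✓ · (1,5)O 3/5 ✓ · (1,6)O 1/3 ✗
Row 2: (2,0)X 2/5 ✓ · (2,1)X 3/8 ✗ · (2,2)O 4/8 ✓ · (2,3)X 2/7 ✗ · (2,5)X 1/5 ✗
Row 3: (3,0)O 0/3 ✗ · (3,1)X 2/5 ✓ · (3,2)O 2/5 ✓ · (3,3)O 2/4 ✓ · (3,4)X 2/4 ✓ · (3,5)O 0/2 ✗
Unsatisfied: (0,6), (1,2), (1,6), (2,1), (2,3), (2,5), (3,0), (3,5) — 8 in total.

8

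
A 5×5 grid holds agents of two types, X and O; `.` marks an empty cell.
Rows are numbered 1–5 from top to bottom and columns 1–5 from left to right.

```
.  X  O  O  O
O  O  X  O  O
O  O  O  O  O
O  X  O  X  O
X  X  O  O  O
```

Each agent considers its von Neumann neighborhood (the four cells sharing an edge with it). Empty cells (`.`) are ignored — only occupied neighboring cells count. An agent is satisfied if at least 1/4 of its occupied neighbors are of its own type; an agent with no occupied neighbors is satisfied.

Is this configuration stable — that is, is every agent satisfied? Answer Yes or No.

No

(1,2)X 0/2 not
(1,3)O 1/3 satisfied
(1,4)O 3/3 satisfied
(1,5)O 2/2 satisfied
(2,1)O 2/2 satisfied
(2,2)O 2/4 satisfied
(2,3)X 0/4 not
(2,4)O 3/4 satisfied
(2,5)O 3/3 satisfied
(3,1)O 3/3 satisfied
(3,2)O 3/4 satisfied
(3,3)O 3/4 satisfied
(3,4)O 3/4 satisfied
(3,5)O 3/3 satisfied
(4,1)O 1/3 satisfied
(4,2)X 1/4 satisfied
(4,3)O 2/4 satisfied
(4,4)X 0/4 not
(4,5)O 2/3 satisfied
(5,1)X 1/2 satisfied
(5,2)X 2/3 satisfied
(5,3)O 2/3 satisfied
(5,4)O 2/3 satisfied
(5,5)O 2/2 satisfied
For instance (1,2) has only 0/2 same-type neighbors, below 1/4.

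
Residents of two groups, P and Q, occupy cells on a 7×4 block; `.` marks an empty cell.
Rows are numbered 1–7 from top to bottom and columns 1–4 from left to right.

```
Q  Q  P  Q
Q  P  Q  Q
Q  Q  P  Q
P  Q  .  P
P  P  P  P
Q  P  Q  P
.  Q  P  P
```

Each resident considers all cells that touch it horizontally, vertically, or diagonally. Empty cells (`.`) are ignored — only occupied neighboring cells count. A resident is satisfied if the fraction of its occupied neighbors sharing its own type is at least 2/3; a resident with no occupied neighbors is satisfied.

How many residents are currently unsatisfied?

18

Row 1: (1,1)Q 2/3 ✓ · (1,2)Q 3/5 ✗ · (1,3)P 1/5 ✗ · (1,4)Q 2/3 ✓
Row 2: (2,1)Q 4/5 ✓ · (2,2)P 2/8 ✗ · (2,3)Q 5/8 ✗ · (2,4)Q 3/5 ✗
Row 3: (3,1)Q 3/5 ✗ · (3,2)Q 4/7 ✗ · (3,3)P 2/7 ✗ · (3,4)Q 2/4 ✗
Row 4: (4,1)P 2/5 ✗ · (4,2)Q 2/7 ✗ · (4,4)P 3/4 ✓
Row 5: (5,1)P 3/5 ✗ · (5,2)P 4/7 ✗ · (5,3)P 5/7 ✓ · (5,4)P 3/4 ✓
Row 6: (6,1)Q 1/4 ✗ · (6,2)P 4/7 ✗ · (6,3)Q 1/8 ✗ · (6,4)P 4/5 ✓
Row 7: (7,2)Q 2/4 ✗ · (7,3)P 3/5 ✗ · (7,4)P 2/3 ✓
Unsatisfied: (1,2), (1,3), (2,2), (2,3), (2,4), (3,1), (3,2), (3,3), (3,4), (4,1), (4,2), (5,1), (5,2), (6,1), (6,2), (6,3), (7,2), (7,3) — 18 in total.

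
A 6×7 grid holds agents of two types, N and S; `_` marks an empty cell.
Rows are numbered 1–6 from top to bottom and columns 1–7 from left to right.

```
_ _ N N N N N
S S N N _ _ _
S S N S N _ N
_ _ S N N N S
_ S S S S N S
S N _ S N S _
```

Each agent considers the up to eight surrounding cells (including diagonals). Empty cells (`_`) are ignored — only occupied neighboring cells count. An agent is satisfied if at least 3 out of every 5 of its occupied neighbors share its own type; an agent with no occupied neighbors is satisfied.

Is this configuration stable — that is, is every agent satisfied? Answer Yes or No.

Row 1: (1,3)N 3/4 satisfied · (1,4)N 4/4 satisfied · (1,5)N 3/3 satisfied · (1,6)N 2/2 satisfied · (1,7)N 1/1 satisfied
Row 2: (2,1)S 3/3 satisfied · (2,2)S 3/6 not · (2,3)N 4/7 not · (2,4)N 6/7 satisfied
Row 3: (3,1)S 3/3 satisfied · (3,2)S 4/6 satisfied · (3,3)N 3/7 not · (3,4)S 1/7 not · (3,5)N 4/5 satisfied · (3,7)N 1/2 not
Row 4: (4,3)S 5/7 satisfied · (4,4)N 3/8 not · (4,5)N 4/7 not · (4,6)N 4/7 not · (4,7)S 1/4 not
Row 5: (5,2)S 3/4 satisfied · (5,3)S 4/6 satisfied · (5,4)S 4/7 not · (5,5)S 3/8 not · (5,6)N 3/7 not · (5,7)S 2/4 not
Row 6: (6,1)S 1/2 not · (6,2)N 0/3 not · (6,4)S 3/4 satisfied · (6,5)N 1/5 not · (6,6)S 2/4 not
For instance (2,2) has only 3/6 same-type neighbors, below 3/5.

No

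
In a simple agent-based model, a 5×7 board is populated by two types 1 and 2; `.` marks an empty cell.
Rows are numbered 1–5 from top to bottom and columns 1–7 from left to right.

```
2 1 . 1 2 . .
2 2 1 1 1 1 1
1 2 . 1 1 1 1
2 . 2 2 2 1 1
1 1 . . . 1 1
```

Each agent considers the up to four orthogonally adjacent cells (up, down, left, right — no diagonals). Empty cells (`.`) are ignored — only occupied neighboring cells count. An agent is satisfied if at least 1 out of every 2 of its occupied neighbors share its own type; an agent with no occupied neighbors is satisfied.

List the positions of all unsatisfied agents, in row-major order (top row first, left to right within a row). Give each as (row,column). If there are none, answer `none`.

(1,2), (1,5), (3,1), (4,1), (4,5)

Row 1: (1,1)2 1/2 ok · (1,2)1 0/2 unhappy · (1,4)1 1/2 ok · (1,5)2 0/2 unhappy
Row 2: (2,1)2 2/3 ok · (2,2)2 2/4 ok · (2,3)1 1/2 ok · (2,4)1 4/4 ok · (2,5)1 3/4 ok · (2,6)1 3/3 ok · (2,7)1 2/2 ok
Row 3: (3,1)1 0/3 unhappy · (3,2)2 1/2 ok · (3,4)1 2/3 ok · (3,5)1 3/4 ok · (3,6)1 4/4 ok · (3,7)1 3/3 ok
Row 4: (4,1)2 0/2 unhappy · (4,3)2 1/1 ok · (4,4)2 2/3 ok · (4,5)2 1/3 unhappy · (4,6)1 3/4 ok · (4,7)1 3/3 ok
Row 5: (5,1)1 1/2 ok · (5,2)1 1/1 ok · (5,6)1 2/2 ok · (5,7)1 2/2 ok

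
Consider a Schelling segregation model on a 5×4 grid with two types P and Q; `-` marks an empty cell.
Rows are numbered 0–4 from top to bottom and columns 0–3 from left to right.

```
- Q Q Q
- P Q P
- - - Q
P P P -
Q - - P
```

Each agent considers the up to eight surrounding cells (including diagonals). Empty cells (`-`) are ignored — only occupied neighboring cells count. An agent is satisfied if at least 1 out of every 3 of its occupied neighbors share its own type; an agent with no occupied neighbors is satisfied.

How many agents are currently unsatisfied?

3

(0,1)Q 2/3 ✓
(0,2)Q 3/5 ✓
(0,3)Q 2/3 ✓
(1,1)P 0/3 ✗
(1,2)Q 4/6 ✓
(1,3)P 0/4 ✗
(2,3)Q 1/3 ✓
(3,0)P 1/2 ✓
(3,1)P 2/3 ✓
(3,2)P 2/3 ✓
(4,0)Q 0/2 ✗
(4,3)P 1/1 ✓
Unsatisfied: (1,1), (1,3), (4,0) — 3 in total.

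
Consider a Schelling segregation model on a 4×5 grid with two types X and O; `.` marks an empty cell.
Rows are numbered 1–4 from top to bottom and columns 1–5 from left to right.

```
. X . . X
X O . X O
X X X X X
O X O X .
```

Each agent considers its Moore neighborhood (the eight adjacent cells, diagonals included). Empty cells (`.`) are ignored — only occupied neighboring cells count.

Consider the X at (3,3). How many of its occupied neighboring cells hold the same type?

Occupied neighbors of (3,3): (2,2)=O, (2,4)=X, (3,2)=X, (3,4)=X, (4,2)=X, (4,3)=O, (4,4)=X.
Same type (X): 5 of 7.

5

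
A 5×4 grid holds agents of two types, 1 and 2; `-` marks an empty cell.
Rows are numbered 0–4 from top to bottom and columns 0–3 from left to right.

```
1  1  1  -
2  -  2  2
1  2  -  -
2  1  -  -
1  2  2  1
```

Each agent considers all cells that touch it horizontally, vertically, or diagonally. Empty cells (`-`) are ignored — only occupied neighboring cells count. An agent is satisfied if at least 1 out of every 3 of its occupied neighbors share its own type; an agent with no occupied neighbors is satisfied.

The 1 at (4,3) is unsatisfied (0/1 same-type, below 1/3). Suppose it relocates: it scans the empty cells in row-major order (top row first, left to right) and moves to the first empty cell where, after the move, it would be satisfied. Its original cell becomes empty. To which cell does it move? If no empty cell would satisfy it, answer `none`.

Vacating (4,3). Empty cells in order:
  (0,3): 1/3 same-type → satisfied — stop here.

(0,3)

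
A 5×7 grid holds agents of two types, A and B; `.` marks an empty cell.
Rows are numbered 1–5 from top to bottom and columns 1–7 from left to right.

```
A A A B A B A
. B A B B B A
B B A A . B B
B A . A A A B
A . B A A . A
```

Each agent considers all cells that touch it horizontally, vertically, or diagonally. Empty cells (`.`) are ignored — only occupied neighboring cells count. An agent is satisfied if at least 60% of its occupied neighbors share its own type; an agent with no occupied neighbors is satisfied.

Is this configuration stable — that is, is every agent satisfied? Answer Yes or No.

Row 1: (1,1)A 1/2 not · (1,2)A 3/4 satisfied · (1,3)A 2/5 not · (1,4)B 2/5 not · (1,5)A 0/5 not · (1,6)B 2/5 not · (1,7)A 1/3 not
Row 2: (2,2)B 2/7 not · (2,3)A 4/8 not · (2,4)B 2/7 not · (2,5)B 5/7 satisfied · (2,6)B 4/7 not · (2,7)A 1/5 not
Row 3: (3,1)B 3/4 satisfied · (3,2)B 3/6 not · (3,3)A 4/7 not · (3,4)A 4/6 satisfied · (3,6)B 4/7 not · (3,7)B 3/5 satisfied
Row 4: (4,1)B 2/4 not · (4,2)A 2/6 not · (4,4)A 5/6 satisfied · (4,5)A 5/6 satisfied · (4,6)A 3/6 not · (4,7)B 2/4 not
Row 5: (5,1)A 1/2 not · (5,3)B 0/3 not · (5,4)A 3/4 satisfied · (5,5)A 4/4 satisfied · (5,7)A 1/2 not
For instance (1,1) has only 1/2 same-type neighbors, below 3/5.

No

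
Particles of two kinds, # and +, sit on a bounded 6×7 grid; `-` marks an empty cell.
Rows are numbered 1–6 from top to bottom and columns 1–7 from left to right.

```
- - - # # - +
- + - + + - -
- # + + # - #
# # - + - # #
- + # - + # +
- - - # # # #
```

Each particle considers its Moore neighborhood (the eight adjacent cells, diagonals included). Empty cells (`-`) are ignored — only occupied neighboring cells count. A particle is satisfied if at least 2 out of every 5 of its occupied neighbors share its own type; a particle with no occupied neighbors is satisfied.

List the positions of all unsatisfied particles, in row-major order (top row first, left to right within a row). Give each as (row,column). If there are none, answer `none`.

Row 1: (1,4)# 1/3 not · (1,5)# 1/3 not · (1,7)+ 0/0 satisfied
Row 2: (2,2)+ 1/2 satisfied · (2,4)+ 3/6 satisfied · (2,5)+ 2/5 satisfied
Row 3: (3,2)# 2/4 satisfied · (3,3)+ 4/6 satisfied · (3,4)+ 4/5 satisfied · (3,5)# 1/5 not · (3,7)# 2/2 satisfied
Row 4: (4,1)# 2/3 satisfied · (4,2)# 3/5 satisfied · (4,4)+ 3/5 satisfied · (4,6)# 4/6 satisfied · (4,7)# 3/4 satisfied
Row 5: (5,2)+ 0/3 not · (5,3)# 2/4 satisfied · (5,5)+ 1/6 not · (5,6)# 5/7 satisfied · (5,7)+ 0/5 not
Row 6: (6,4)# 2/3 satisfied · (6,5)# 3/4 satisfied · (6,6)# 3/5 satisfied · (6,7)# 2/3 satisfied

(1,4), (1,5), (3,5), (5,2), (5,5), (5,7)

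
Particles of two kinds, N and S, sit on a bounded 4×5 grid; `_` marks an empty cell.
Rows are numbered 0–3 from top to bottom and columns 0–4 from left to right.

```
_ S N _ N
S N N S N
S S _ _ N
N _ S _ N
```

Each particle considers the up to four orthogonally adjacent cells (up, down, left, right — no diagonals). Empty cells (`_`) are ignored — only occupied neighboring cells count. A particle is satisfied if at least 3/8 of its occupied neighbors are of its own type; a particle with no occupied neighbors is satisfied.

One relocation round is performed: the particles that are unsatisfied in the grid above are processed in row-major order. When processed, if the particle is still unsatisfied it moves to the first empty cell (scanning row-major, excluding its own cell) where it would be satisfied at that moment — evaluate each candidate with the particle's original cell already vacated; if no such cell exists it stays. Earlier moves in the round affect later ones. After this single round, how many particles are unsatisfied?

1

Initially unsatisfied (in order): (0,1), (1,1), (1,3), (3,0).
  (0,1) → (0,0).
  (1,1) → (0,1).
  (1,3) → (1,1).
  (3,0) → (0,3).
Resulting grid:
S N N N N
S S N _ N
S S _ _ N
_ _ S _ N
Unsatisfied now: (0,1).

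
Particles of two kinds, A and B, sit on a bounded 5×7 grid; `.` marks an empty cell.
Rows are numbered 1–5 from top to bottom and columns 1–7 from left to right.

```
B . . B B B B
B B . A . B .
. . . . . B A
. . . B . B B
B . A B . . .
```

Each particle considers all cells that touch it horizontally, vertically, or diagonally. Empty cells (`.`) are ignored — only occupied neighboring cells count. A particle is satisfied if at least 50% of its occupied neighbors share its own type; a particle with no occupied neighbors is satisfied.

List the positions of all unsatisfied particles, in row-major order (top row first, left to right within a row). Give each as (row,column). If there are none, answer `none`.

(2,4), (3,7), (5,3)

(1,1)B 2/2 ok
(1,4)B 1/2 ok
(1,5)B 3/4 ok
(1,6)B 3/3 ok
(1,7)B 2/2 ok
(2,1)B 2/2 ok
(2,2)B 2/2 ok
(2,4)A 0/2 unhappy
(2,6)B 4/5 ok
(3,6)B 3/4 ok
(3,7)A 0/4 unhappy
(4,4)B 1/2 ok
(4,6)B 2/3 ok
(4,7)B 2/3 ok
(5,1)B 0/0 ok
(5,3)A 0/2 unhappy
(5,4)B 1/2 ok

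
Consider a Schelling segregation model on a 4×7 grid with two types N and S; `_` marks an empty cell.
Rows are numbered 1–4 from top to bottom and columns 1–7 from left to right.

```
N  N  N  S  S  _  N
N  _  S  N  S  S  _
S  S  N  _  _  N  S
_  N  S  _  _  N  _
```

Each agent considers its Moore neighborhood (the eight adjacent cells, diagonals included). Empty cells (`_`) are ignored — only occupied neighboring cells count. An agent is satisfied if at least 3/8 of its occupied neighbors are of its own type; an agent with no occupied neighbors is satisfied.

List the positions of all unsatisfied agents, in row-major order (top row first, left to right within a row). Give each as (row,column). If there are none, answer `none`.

(1,7), (2,3), (2,4), (3,1), (3,6), (3,7), (4,2), (4,3)

(1,1)N 2/2 ✓
(1,2)N 3/4 ✓
(1,3)N 2/4 ✓
(1,4)S 3/5 ✓
(1,5)S 3/4 ✓
(1,7)N 0/1 ✗
(2,1)N 2/4 ✓
(2,3)S 2/6 ✗
(2,4)N 2/6 ✗
(2,5)S 3/5 ✓
(2,6)S 3/5 ✓
(3,1)S 1/3 ✗
(3,2)S 3/6 ✓
(3,3)N 2/5 ✓
(3,6)N 1/4 ✗
(3,7)S 1/3 ✗
(4,2)N 1/4 ✗
(4,3)S 1/3 ✗
(4,6)N 1/2 ✓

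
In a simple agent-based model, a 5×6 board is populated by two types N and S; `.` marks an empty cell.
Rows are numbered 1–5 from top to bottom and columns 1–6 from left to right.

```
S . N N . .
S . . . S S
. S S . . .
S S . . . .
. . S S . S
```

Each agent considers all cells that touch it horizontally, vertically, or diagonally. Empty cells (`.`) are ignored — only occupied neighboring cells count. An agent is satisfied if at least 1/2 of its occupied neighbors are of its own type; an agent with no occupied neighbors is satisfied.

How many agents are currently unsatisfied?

0

(1,1)S 1/1 satisfied
(1,3)N 1/1 satisfied
(1,4)N 1/2 satisfied
(2,1)S 2/2 satisfied
(2,5)S 1/2 satisfied
(2,6)S 1/1 satisfied
(3,2)S 4/4 satisfied
(3,3)S 2/2 satisfied
(4,1)S 2/2 satisfied
(4,2)S 4/4 satisfied
(5,3)S 2/2 satisfied
(5,4)S 1/1 satisfied
(5,6)S 0/0 satisfied
Every one meets the threshold.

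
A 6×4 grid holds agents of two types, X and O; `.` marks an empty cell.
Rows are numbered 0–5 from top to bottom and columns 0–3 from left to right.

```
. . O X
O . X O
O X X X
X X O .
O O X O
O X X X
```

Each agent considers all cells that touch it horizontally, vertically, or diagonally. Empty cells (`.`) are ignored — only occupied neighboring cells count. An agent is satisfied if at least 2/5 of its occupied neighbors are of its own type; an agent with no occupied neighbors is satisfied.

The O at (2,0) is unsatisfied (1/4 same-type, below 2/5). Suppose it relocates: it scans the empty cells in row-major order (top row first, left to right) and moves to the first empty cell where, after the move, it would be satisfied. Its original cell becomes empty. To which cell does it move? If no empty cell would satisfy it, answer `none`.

Vacating (2,0). Empty cells in order:
  (0,0): 1/1 same-type → satisfied — stop here.

(0,0)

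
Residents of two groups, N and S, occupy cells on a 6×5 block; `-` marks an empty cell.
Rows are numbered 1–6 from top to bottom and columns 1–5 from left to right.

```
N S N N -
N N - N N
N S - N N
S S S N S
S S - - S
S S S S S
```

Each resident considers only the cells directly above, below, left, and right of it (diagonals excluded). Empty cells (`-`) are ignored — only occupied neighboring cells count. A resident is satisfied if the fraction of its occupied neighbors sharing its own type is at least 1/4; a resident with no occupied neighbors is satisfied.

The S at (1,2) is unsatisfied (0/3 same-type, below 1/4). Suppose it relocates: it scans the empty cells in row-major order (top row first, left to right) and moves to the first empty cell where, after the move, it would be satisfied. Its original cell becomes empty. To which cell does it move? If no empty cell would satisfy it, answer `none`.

(3,3)

Vacating (1,2). Empty cells in order:
  (1,5): 0/2 same-type → still unsatisfied.
  (2,3): 0/3 same-type → still unsatisfied.
  (3,3): 2/3 same-type → satisfied — stop here.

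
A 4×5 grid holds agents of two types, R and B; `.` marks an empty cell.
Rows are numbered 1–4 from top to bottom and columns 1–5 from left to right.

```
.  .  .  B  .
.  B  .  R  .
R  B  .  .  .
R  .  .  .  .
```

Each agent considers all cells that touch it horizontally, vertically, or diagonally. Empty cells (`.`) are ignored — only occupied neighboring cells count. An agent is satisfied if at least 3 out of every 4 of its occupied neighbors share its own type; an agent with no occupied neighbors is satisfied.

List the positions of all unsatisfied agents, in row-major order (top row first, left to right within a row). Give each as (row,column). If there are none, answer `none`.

(1,4), (2,2), (2,4), (3,1), (3,2), (4,1)

Row 1: (1,4)B 0/1 ✗
Row 2: (2,2)B 1/2 ✗ · (2,4)R 0/1 ✗
Row 3: (3,1)R 1/3 ✗ · (3,2)B 1/3 ✗
Row 4: (4,1)R 1/2 ✗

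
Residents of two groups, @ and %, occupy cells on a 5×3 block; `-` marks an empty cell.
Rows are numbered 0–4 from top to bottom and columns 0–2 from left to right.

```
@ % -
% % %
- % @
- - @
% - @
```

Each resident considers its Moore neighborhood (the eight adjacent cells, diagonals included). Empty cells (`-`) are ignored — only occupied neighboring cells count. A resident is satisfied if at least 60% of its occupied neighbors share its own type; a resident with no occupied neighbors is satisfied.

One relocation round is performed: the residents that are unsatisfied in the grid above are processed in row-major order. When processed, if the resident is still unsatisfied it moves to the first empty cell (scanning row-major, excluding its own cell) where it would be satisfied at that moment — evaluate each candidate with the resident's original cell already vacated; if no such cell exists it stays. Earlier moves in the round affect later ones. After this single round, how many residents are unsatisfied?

1

Initially unsatisfied (in order): (0,0), (2,2).
  (0,0) → (3,1).
  (2,2) → (4,1).
Resulting grid:
- % -
% % %
- % -
- @ @
% @ @
Unsatisfied now: (4,0).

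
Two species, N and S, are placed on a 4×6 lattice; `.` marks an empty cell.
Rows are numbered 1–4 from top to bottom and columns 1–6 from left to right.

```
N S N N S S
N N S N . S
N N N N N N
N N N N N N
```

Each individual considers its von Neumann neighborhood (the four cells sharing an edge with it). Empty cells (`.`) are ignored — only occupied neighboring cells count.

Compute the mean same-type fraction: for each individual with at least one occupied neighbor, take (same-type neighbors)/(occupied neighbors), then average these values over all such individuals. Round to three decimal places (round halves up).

Row 1: (1,1)N 1/2 · (1,2)S 0/3 · (1,3)N 1/3 · (1,4)N 2/3 · (1,5)S 1/2 · (1,6)S 2/2
Row 2: (2,1)N 3/3 · (2,2)N 2/4 · (2,3)S 0/4 · (2,4)N 2/3 · (2,6)S 1/2
Row 3: (3,1)N 3/3 · (3,2)N 4/4 · (3,3)N 3/4 · (3,4)N 4/4 · (3,5)N 3/3 · (3,6)N 2/3
Row 4: (4,1)N 2/2 · (4,2)N 3/3 · (4,3)N 3/3 · (4,4)N 3/3 · (4,5)N 3/3 · (4,6)N 2/2
Sum over 23 individuals: 1/2 + 0/3 + 1/3 + 2/3 + 1/2 + 2/2 + 3/3 + 2/4 + 0/4 + 2/3 + 1/2 + 3/3 + 4/4 + 3/4 + 4/4 + 3/3 + 2/3 + 2/2 + 3/3 + 3/3 + 3/3 + 3/3 + 2/2 = 205/12; mean = 205/12 ÷ 23 = 205/276 = 0.742753… → 0.743.

0.743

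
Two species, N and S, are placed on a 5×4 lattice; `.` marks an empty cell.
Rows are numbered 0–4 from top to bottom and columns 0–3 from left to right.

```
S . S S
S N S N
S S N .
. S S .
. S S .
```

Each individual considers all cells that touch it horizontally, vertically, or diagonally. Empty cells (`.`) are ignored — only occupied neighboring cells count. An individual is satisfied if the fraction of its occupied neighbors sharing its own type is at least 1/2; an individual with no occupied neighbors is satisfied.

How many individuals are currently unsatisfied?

3

(0,0)S 1/2 satisfied
(0,2)S 2/4 satisfied
(0,3)S 2/3 satisfied
(1,0)S 3/4 satisfied
(1,1)N 1/7 not
(1,2)S 3/6 satisfied
(1,3)N 1/4 not
(2,0)S 3/4 satisfied
(2,1)S 5/7 satisfied
(2,2)N 2/6 not
(3,1)S 5/6 satisfied
(3,2)S 4/5 satisfied
(4,1)S 3/3 satisfied
(4,2)S 3/3 satisfied
Unsatisfied: (1,1), (1,3), (2,2) — 3 in total.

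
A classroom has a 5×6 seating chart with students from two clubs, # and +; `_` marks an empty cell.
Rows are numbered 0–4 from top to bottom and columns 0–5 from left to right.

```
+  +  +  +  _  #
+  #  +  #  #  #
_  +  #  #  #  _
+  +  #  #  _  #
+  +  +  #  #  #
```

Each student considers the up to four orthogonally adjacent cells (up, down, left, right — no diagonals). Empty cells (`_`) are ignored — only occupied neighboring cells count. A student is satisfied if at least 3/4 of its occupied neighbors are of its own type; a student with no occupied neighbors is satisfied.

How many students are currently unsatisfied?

(0,0)+ 2/2 ok
(0,1)+ 2/3 unhappy
(0,2)+ 3/3 ok
(0,3)+ 1/2 unhappy
(0,5)# 1/1 ok
(1,0)+ 1/2 unhappy
(1,1)# 0/4 unhappy
(1,2)+ 1/4 unhappy
(1,3)# 2/4 unhappy
(1,4)# 3/3 ok
(1,5)# 2/2 ok
(2,1)+ 1/3 unhappy
(2,2)# 2/4 unhappy
(2,3)# 4/4 ok
(2,4)# 2/2 ok
(3,0)+ 2/2 ok
(3,1)+ 3/4 ok
(3,2)# 2/4 unhappy
(3,3)# 3/3 ok
(3,5)# 1/1 ok
(4,0)+ 2/2 ok
(4,1)+ 3/3 ok
(4,2)+ 1/3 unhappy
(4,3)# 2/3 unhappy
(4,4)# 2/2 ok
(4,5)# 2/2 ok
Unsatisfied: (0,1), (0,3), (1,0), (1,1), (1,2), (1,3), (2,1), (2,2), (3,2), (4,2), (4,3) — 11 in total.

11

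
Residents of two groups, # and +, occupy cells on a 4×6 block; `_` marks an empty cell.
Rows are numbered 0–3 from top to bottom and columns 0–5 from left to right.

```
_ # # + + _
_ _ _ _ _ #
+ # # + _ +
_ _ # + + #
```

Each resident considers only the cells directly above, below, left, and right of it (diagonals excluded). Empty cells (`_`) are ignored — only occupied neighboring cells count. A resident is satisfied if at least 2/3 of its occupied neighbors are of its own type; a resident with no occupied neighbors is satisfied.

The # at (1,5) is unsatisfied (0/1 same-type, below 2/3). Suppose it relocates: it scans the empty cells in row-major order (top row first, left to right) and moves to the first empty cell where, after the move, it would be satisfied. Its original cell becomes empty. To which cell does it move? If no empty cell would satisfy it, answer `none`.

Vacating (1,5). Empty cells in order:
  (0,0): 1/1 same-type → satisfied — stop here.

(0,0)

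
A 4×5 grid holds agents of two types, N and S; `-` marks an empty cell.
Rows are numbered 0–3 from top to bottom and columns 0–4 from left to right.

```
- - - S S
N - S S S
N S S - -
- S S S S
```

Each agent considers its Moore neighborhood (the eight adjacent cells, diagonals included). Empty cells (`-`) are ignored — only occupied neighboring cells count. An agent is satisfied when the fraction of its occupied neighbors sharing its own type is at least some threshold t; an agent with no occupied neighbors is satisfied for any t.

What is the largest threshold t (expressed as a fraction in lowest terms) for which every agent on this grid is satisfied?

Row 0: (0,3)S 4/4 · (0,4)S 3/3
Row 1: (1,0)N 1/2 · (1,2)S 4/4 · (1,3)S 5/5 · (1,4)S 3/3
Row 2: (2,0)N 1/3 · (2,1)S 4/6 · (2,2)S 6/6
Row 3: (3,1)S 3/4 · (3,2)S 4/4 · (3,3)S 3/3 · (3,4)S 1/1
The smallest same-type fraction is 1/3 at (2,0), which reduces to 1/3. Any threshold above that leaves this agent unsatisfied.

1/3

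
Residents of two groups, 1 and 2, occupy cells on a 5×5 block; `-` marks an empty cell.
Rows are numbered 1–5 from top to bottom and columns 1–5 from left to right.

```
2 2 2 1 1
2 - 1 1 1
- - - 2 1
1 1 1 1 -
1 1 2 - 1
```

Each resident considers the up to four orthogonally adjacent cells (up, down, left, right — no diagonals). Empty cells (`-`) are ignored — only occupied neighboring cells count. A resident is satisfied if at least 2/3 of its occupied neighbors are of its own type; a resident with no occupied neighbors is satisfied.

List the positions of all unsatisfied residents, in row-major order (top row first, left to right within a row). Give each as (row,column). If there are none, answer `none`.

(1,3), (2,3), (3,4), (3,5), (4,4), (5,3)

Row 1: (1,1)2 2/2 satisfied · (1,2)2 2/2 satisfied · (1,3)2 1/3 not · (1,4)1 2/3 satisfied · (1,5)1 2/2 satisfied
Row 2: (2,1)2 1/1 satisfied · (2,3)1 1/2 not · (2,4)1 3/4 satisfied · (2,5)1 3/3 satisfied
Row 3: (3,4)2 0/3 not · (3,5)1 1/2 not
Row 4: (4,1)1 2/2 satisfied · (4,2)1 3/3 satisfied · (4,3)1 2/3 satisfied · (4,4)1 1/2 not
Row 5: (5,1)1 2/2 satisfied · (5,2)1 2/3 satisfied · (5,3)2 0/2 not · (5,5)1 0/0 satisfied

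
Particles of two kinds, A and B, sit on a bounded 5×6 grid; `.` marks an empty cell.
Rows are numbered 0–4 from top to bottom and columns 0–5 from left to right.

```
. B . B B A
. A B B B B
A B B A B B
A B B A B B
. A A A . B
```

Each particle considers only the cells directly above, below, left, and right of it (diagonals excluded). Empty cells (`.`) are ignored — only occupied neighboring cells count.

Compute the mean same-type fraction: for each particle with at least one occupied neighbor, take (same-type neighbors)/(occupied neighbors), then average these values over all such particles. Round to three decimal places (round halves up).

0.613

Row 0: (0,1)B 0/1 · (0,3)B 2/2 · (0,4)B 2/3 · (0,5)A 0/2
Row 1: (1,1)A 0/3 · (1,2)B 2/3 · (1,3)B 3/4 · (1,4)B 4/4 · (1,5)B 2/3
Row 2: (2,0)A 1/2 · (2,1)B 2/4 · (2,2)B 3/4 · (2,3)A 1/4 · (2,4)B 3/4 · (2,5)B 3/3
Row 3: (3,0)A 1/2 · (3,1)B 2/4 · (3,2)B 2/4 · (3,3)A 2/4 · (3,4)B 2/3 · (3,5)B 3/3
Row 4: (4,1)A 1/2 · (4,2)A 2/3 · (4,3)A 2/2 · (4,5)B 1/1
Sum over 25 particles: 0/1 + 2/2 + 2/3 + 0/2 + 0/3 + 2/3 + 3/4 + 4/4 + 2/3 + 1/2 + 2/4 + 3/4 + 1/4 + 3/4 + 3/3 + 1/2 + 2/4 + 2/4 + 2/4 + 2/3 + 3/3 + 1/2 + 2/3 + 2/2 + 1/1 = 46/3; mean = 46/3 ÷ 25 = 46/75 = 0.613333… → 0.613.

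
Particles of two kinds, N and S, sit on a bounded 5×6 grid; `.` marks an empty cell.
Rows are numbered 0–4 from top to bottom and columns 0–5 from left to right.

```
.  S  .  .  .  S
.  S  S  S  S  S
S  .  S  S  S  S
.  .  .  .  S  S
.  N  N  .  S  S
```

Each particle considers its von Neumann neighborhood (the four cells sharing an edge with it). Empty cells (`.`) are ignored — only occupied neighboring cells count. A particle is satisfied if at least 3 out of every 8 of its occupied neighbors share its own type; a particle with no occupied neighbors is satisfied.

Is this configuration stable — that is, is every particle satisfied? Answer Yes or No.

Yes

Row 0: (0,1)S 1/1 ✓ · (0,5)S 1/1 ✓
Row 1: (1,1)S 2/2 ✓ · (1,2)S 3/3 ✓ · (1,3)S 3/3 ✓ · (1,4)S 3/3 ✓ · (1,5)S 3/3 ✓
Row 2: (2,0)S 0/0 ✓ · (2,2)S 2/2 ✓ · (2,3)S 3/3 ✓ · (2,4)S 4/4 ✓ · (2,5)S 3/3 ✓
Row 3: (3,4)S 3/3 ✓ · (3,5)S 3/3 ✓
Row 4: (4,1)N 1/1 ✓ · (4,2)N 1/1 ✓ · (4,4)S 2/2 ✓ · (4,5)S 2/2 ✓
All meet the threshold, so the configuration is stable.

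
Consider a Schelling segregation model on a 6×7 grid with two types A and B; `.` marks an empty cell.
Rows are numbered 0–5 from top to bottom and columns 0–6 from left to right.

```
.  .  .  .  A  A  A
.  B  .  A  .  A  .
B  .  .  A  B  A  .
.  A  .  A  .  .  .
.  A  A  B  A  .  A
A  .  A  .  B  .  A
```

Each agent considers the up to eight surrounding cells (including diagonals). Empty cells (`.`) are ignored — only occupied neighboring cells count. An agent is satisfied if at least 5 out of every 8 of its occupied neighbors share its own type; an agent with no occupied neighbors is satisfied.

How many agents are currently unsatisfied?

7

(0,4)A 3/3 ✓
(0,5)A 3/3 ✓
(0,6)A 2/2 ✓
(1,1)B 1/1 ✓
(1,3)A 2/3 ✓
(1,5)A 4/5 ✓
(2,0)B 1/2 ✗
(2,3)A 2/3 ✓
(2,4)B 0/5 ✗
(2,5)A 1/2 ✗
(3,1)A 2/3 ✓
(3,3)A 3/5 ✗
(4,1)A 4/4 ✓
(4,2)A 4/5 ✓
(4,3)B 1/5 ✗
(4,4)A 1/3 ✗
(4,6)A 1/1 ✓
(5,0)A 1/1 ✓
(5,2)A 2/3 ✓
(5,4)B 1/2 ✗
(5,6)A 1/1 ✓
Unsatisfied: (2,0), (2,4), (2,5), (3,3), (4,3), (4,4), (5,4) — 7 in total.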